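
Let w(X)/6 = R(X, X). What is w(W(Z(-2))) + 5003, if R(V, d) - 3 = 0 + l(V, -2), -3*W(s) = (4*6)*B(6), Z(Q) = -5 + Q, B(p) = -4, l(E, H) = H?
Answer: 5009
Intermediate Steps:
W(s) = 32 (W(s) = -4*6*(-4)/3 = -8*(-4) = -1/3*(-96) = 32)
R(V, d) = 1 (R(V, d) = 3 + (0 - 2) = 3 - 2 = 1)
w(X) = 6 (w(X) = 6*1 = 6)
w(W(Z(-2))) + 5003 = 6 + 5003 = 5009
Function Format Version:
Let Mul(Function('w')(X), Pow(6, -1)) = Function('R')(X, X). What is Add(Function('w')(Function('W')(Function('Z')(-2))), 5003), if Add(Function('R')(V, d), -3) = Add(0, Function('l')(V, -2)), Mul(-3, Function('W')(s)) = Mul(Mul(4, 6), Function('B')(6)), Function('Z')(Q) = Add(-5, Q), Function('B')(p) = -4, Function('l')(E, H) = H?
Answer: 5009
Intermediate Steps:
Function('W')(s) = 32 (Function('W')(s) = Mul(Rational(-1, 3), Mul(Mul(4, 6), -4)) = Mul(Rational(-1, 3), Mul(24, -4)) = Mul(Rational(-1, 3), -96) = 32)
Function('R')(V, d) = 1 (Function('R')(V, d) = Add(3, Add(0, -2)) = Add(3, -2) = 1)
Function('w')(X) = 6 (Function('w')(X) = Mul(6, 1) = 6)
Add(Function('w')(Function('W')(Function('Z')(-2))), 5003) = Add(6, 5003) = 5009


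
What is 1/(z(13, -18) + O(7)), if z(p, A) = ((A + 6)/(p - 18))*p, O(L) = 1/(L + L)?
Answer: 70/2189 ≈ 0.031978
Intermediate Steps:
O(L) = 1/(2*L)
z(p, A) = p*(6 + A)/(-18 + p) (z(p, A) = ((6 + A)/(-18 + p))*p = p*(6 + A)/(-18 + p))
1/(z(13, -18) + O(7)) = 1/(13*(6 - 18)/(-18 + 13) + (½)/7) = 1/(13*(-12)/(-5) + (½)*(⅐)) = 1/(13*(-⅕)*(-12) + 1/14) = 1/(156/5 + 1/14) = 1/(2189/70) = 70/2189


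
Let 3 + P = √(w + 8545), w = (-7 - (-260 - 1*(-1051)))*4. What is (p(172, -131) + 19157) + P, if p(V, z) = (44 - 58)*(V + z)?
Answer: 18580 + √5353 ≈ 18653.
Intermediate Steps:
w = -3192 (w = (-7 - (-260 + 1051))*4 = (-7 - 1*791)*4 = (-7 - 791)*4 = -798*4 = -3192)
P = -3 + √5353 (P = -3 + √(-3192 + 8545) = -3 + √5353 ≈ 70.164)
p(V, z) = -14*V - 14*z (p(V, z) = -14*(V + z) = -14*V - 14*z)
(p(172, -131) + 19157) + P = ((-14*172 - 14*(-131)) + 19157) + (-3 + √5353) = ((-2408 + 1834) + 19157) + (-3 + √5353) = (-574 + 19157) + (-3 + √5353) = 18583 + (-3 + √5353) = 18580 + √5353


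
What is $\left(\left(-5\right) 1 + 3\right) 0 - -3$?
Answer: $3$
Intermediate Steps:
$\left(\left(-5\right) 1 + 3\right) 0 - -3 = \left(-5 + 3\right) 0 + \left(-2 + 5\right) = \left(-2\right) 0 + 3 = 0 + 3 = 3$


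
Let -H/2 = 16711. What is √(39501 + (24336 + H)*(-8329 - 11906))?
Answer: 11*√1519791 ≈ 13561.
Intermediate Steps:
H = -33422 (H = -2*16711 = -33422)
√(39501 + (24336 + H)*(-8329 - 11906)) = √(39501 + (24336 - 33422)*(-8329 - 11906)) = √(39501 - 9086*(-20235)) = √(39501 + 183855210) = √183894711 = 11*√1519791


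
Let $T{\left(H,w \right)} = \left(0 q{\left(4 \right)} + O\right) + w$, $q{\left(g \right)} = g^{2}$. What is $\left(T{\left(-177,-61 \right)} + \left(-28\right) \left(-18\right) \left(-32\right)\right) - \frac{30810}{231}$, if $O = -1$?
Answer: $- \frac{1256900}{77} \approx -16323.0$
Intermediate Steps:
$T{\left(H,w \right)} = -1 + w$ ($T{\left(H,w \right)} = \left(0 \cdot 4^{2} - 1\right) + w = \left(0 \cdot 16 - 1\right) + w = \left(0 - 1\right) + w = -1 + w$)
$\left(T{\left(-177,-61 \right)} + \left(-28\right) \left(-18\right) \left(-32\right)\right) - \frac{30810}{231} = \left(\left(-1 - 61\right) + \left(-28\right) \left(-18\right) \left(-32\right)\right) - \frac{30810}{231} = \left(-62 + 504 \left(-32\right)\right) - \frac{10270}{77} = \left(-62 - 16128\right) - \frac{10270}{77} = -16190 - \frac{10270}{77} = - \frac{1256900}{77}$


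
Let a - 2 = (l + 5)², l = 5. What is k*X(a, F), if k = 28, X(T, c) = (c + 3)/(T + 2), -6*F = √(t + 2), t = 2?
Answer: 28/39 ≈ 0.71795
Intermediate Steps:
a = 102 (a = 2 + (5 + 5)² = 2 + 10² = 2 + 100 = 102)
F = -⅓ (F = -√(2 + 2)/6 = -√4/6 = -⅙*2 = -⅓ ≈ -0.33333)
X(T, c) = (3 + c)/(2 + T)
k*X(a, F) = 28*((3 - ⅓)/(2 + 102)) = 28*((8/3)/104) = 28*((1/104)*(8/3)) = 28*(1/39) = 28/39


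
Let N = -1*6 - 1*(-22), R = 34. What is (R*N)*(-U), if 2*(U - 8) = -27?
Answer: 2992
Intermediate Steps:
U = -11/2 (U = 8 + (½)*(-27) = 8 - 27/2 = -11/2 ≈ -5.5000)
N = 16 (N = -6 + 22 = 16)
(R*N)*(-U) = (34*16)*(-1*(-11/2)) = 544*(11/2) = 2992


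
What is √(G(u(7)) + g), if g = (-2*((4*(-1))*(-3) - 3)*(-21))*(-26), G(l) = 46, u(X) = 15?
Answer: I*√9782 ≈ 98.904*I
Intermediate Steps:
g = -9828 (g = (-2*(-4*(-3) - 3)*(-21))*(-26) = (-2*(12 - 3)*(-21))*(-26) = (-2*9*(-21))*(-26) = -18*(-21)*(-26) = 378*(-26) = -9828)
√(G(u(7)) + g) = √(46 - 9828) = √(-9782) = I*√9782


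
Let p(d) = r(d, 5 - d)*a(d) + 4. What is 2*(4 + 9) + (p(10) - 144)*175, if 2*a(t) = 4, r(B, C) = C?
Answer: -26224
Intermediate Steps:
a(t) = 2 (a(t) = (1/2)*4 = 2)
p(d) = 14 - 2*d (p(d) = (5 - d)*2 + 4 = (10 - 2*d) + 4 = 14 - 2*d)
2*(4 + 9) + (p(10) - 144)*175 = 2*(4 + 9) + ((14 - 2*10) - 144)*175 = 2*13 + ((14 - 20) - 144)*175 = 26 + (-6 - 144)*175 = 26 - 150*175 = 26 - 26250 = -26224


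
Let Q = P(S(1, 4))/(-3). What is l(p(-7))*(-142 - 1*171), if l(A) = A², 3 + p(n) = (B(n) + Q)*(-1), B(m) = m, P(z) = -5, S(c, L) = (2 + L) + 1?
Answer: -15337/9 ≈ -1704.1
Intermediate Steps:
S(c, L) = 3 + L
Q = 5/3 (Q = -5/(-3) = -5*(-⅓) = 5/3 ≈ 1.6667)
p(n) = -14/3 - n (p(n) = -3 + (n + 5/3)*(-1) = -3 + (5/3 + n)*(-1) = -3 + (-5/3 - n) = -14/3 - n)
l(p(-7))*(-142 - 1*171) = (-14/3 - 1*(-7))²*(-142 - 1*171) = (-14/3 + 7)²*(-142 - 171) = (7/3)²*(-313) = (49/9)*(-313) = -15337/9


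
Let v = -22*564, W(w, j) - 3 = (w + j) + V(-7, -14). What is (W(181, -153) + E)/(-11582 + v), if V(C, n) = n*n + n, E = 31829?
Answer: -16021/11995 ≈ -1.3356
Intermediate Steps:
V(C, n) = n + n**2 (V(C, n) = n**2 + n = n + n**2)
W(w, j) = 185 + j + w (W(w, j) = 3 + ((w + j) - 14*(1 - 14)) = 3 + ((j + w) - 14*(-13)) = 3 + ((j + w) + 182) = 3 + (182 + j + w) = 185 + j + w)
v = -12408
(W(181, -153) + E)/(-11582 + v) = ((185 - 153 + 181) + 31829)/(-11582 - 12408) = (213 + 31829)/(-23990) = 32042*(-1/23990) = -16021/11995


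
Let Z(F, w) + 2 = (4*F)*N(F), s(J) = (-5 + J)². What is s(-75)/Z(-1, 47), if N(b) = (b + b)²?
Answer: -3200/9 ≈ -355.56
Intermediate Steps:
N(b) = 4*b² (N(b) = (2*b)² = 4*b²)
Z(F, w) = -2 + 16*F³ (Z(F, w) = -2 + (4*F)*(4*F²) = -2 + 16*F³)
s(-75)/Z(-1, 47) = (-5 - 75)²/(-2 + 16*(-1)³) = (-80)²/(-2 + 16*(-1)) = 6400/(-2 - 16) = 6400/(-18) = 6400*(-1/18) = -3200/9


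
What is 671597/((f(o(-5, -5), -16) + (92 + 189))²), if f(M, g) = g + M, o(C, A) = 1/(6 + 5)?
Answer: 81263237/8503056 ≈ 9.5569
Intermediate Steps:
o(C, A) = 1/11
f(M, g) = M + g
671597/((f(o(-5, -5), -16) + (92 + 189))²) = 671597/(((1/11 - 16) + (92 + 189))²) = 671597/((-175/11 + 281)²) = 671597/((2916/11)²) = 671597/(8503056/121) = 671597*(121/8503056) = 81263237/8503056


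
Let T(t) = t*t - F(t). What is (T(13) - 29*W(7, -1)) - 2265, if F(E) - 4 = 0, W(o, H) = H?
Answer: -2071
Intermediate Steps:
F(E) = 4 (F(E) = 4 + 0 = 4)
T(t) = -4 + t² (T(t) = t*t - 1*4 = t² - 4 = -4 + t²)
(T(13) - 29*W(7, -1)) - 2265 = ((-4 + 13²) - 29*(-1)) - 2265 = ((-4 + 169) + 29) - 2265 = (165 + 29) - 2265 = 194 - 2265 = -2071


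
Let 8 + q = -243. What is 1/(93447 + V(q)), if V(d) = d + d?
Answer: 1/92945 ≈ 1.0759e-5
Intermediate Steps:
q = -251 (q = -8 - 243 = -251)
V(d) = 2*d
1/(93447 + V(q)) = 1/(93447 + 2*(-251)) = 1/(93447 - 502) = 1/92945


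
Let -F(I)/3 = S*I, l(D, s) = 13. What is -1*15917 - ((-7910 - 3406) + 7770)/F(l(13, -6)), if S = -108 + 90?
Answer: -620566/39 ≈ -15912.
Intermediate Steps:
S = -18
F(I) = 54*I (F(I) = -(-54)*I = 54*I)
-1*15917 - ((-7910 - 3406) + 7770)/F(l(13, -6)) = -1*15917 - ((-7910 - 3406) + 7770)/(54*13) = -15917 - (-11316 + 7770)/702 = -15917 - (-3546)/702 = -15917 - 1*(-197/39) = -15917 + 197/39 = -620566/39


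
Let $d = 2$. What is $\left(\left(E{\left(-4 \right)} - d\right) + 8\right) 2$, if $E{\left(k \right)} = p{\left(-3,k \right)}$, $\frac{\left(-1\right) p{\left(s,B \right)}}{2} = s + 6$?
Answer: $0$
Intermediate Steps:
$p{\left(s,B \right)} = -12 - 2 s$ ($p{\left(s,B \right)} = - 2 \left(s + 6\right) = - 2 \left(6 + s\right) = -12 - 2 s$)
$E{\left(k \right)} = -6$ ($E{\left(k \right)} = -12 - -6 = -12 + 6 = -6$)
$\left(\left(E{\left(-4 \right)} - d\right) + 8\right) 2 = \left(\left(-6 - 2\right) + 8\right) 2 = \left(-8 + 8\right) 2 = 0 \cdot 2 = 0$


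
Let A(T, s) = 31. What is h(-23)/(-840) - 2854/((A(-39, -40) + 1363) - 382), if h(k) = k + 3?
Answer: -14857/5313 ≈ -2.7963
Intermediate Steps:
h(k) = 3 + k
h(-23)/(-840) - 2854/((A(-39, -40) + 1363) - 382) = (3 - 23)/(-840) - 2854/((31 + 1363) - 382) = -20*(-1/840) - 2854/(1394 - 382) = 1/42 - 2854/1012 = 1/42 - 2854*1/1012 = 1/42 - 1427/506 = -14857/5313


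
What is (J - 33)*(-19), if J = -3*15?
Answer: 1482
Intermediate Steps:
J = -45
(J - 33)*(-19) = (-45 - 33)*(-19) = -78*(-19) = 1482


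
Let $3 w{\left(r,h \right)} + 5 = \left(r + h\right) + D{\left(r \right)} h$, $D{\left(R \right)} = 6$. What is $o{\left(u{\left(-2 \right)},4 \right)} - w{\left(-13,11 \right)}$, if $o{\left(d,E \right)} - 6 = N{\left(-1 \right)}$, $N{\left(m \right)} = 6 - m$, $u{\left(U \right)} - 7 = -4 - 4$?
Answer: $- \frac{20}{3} \approx -6.6667$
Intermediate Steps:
$u{\left(U \right)} = -1$ ($u{\left(U \right)} = 7 - 8 = -1$)
$w{\left(r,h \right)} = - \frac{5}{3} + \frac{r}{3} + \frac{7 h}{3}$ ($w{\left(r,h \right)} = - \frac{5}{3} + \frac{\left(r + h\right) + 6 h}{3} = - \frac{5}{3} + \frac{\left(h + r\right) + 6 h}{3} = - \frac{5}{3} + \frac{r + 7 h}{3} = - \frac{5}{3} + \left(\frac{r}{3} + \frac{7 h}{3}\right) = - \frac{5}{3} + \frac{r}{3} + \frac{7 h}{3}$)
$o{\left(d,E \right)} = 13$ ($o{\left(d,E \right)} = 6 + \left(6 - -1\right) = 6 + \left(6 + 1\right) = 6 + 7 = 13$)
$o{\left(u{\left(-2 \right)},4 \right)} - w{\left(-13,11 \right)} = 13 - \left(- \frac{5}{3} + \frac{1}{3} \left(-13\right) + \frac{7}{3} \cdot 11\right) = 13 - \left(- \frac{5}{3} - \frac{13}{3} + \frac{77}{3}\right) = 13 - \frac{59}{3} = - \frac{20}{3}$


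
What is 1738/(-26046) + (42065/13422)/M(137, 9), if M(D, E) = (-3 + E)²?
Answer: 14213183/699178824 ≈ 0.020328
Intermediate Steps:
1738/(-26046) + (42065/13422)/M(137, 9) = 1738/(-26046) + (42065/13422)/((-3 + 9)²) = 1738*(-1/26046) + (42065*(1/13422))/(6²) = -869/13023 + (42065/13422)/36 = -869/13023 + (42065/13422)*(1/36) = -869/13023 + 42065/483192 = 14213183/699178824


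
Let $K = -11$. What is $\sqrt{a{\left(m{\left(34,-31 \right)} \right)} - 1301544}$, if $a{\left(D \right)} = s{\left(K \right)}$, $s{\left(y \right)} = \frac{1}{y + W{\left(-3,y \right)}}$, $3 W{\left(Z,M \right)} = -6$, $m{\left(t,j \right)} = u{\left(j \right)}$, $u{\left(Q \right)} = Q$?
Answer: $\frac{i \sqrt{219960949}}{13} \approx 1140.9 i$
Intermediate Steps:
$m{\left(t,j \right)} = j$
$W{\left(Z,M \right)} = -2$ ($W{\left(Z,M \right)} = \frac{1}{3} \left(-6\right) = -2$)
$s{\left(y \right)} = \frac{1}{-2 + y}$ ($s{\left(y \right)} = \frac{1}{y - 2} = \frac{1}{-2 + y}$)
$a{\left(D \right)} = - \frac{1}{13}$ ($a{\left(D \right)} = \frac{1}{-2 - 11} = \frac{1}{-13} = - \frac{1}{13}$)
$\sqrt{a{\left(m{\left(34,-31 \right)} \right)} - 1301544} = \sqrt{- \frac{1}{13} - 1301544} = \sqrt{- \frac{16920073}{13}} = \frac{i \sqrt{219960949}}{13}$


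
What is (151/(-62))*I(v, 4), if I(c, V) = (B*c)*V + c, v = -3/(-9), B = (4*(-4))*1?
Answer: 3171/62 ≈ 51.145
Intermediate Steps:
B = -16 (B = -16*1 = -16)
v = 1/3 (v = -3*(-1/9) = 1/3 ≈ 0.33333)
I(c, V) = c - 16*V*c (I(c, V) = (-16*c)*V + c = -16*V*c + c = c - 16*V*c)
(151/(-62))*I(v, 4) = (151/(-62))*((1 - 16*4)/3) = (151*(-1/62))*((1 - 64)/3) = -151*(-63)/186 = -151/62*(-21) = 3171/62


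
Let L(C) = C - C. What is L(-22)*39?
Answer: 0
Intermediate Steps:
L(C) = 0
L(-22)*39 = 0*39 = 0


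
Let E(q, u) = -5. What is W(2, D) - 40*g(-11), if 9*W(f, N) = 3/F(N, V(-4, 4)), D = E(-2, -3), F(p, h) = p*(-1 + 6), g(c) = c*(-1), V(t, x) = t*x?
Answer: -33001/75 ≈ -440.01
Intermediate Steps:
g(c) = -c
F(p, h) = 5*p (F(p, h) = p*5 = 5*p)
D = -5
W(f, N) = 1/(15*N) (W(f, N) = (3/((5*N)))/9 = (3*(1/(5*N)))/9 = (3/(5*N))/9 = 1/(15*N))
W(2, D) - 40*g(-11) = (1/15)/(-5) - (-40)*(-11) = (1/15)*(-⅕) - 40*11 = -1/75 - 440 = -33001/75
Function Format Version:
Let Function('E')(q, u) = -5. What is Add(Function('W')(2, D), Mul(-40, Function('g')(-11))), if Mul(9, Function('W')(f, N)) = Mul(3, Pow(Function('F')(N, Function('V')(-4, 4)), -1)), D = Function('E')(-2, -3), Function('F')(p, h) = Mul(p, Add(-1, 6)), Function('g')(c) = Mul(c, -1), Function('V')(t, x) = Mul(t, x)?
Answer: Rational(-33001, 75) ≈ -440.01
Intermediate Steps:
Function('g')(c) = Mul(-1, c)
Function('F')(p, h) = Mul(5, p) (Function('F')(p, h) = Mul(p, 5) = Mul(5, p))
D = -5
Function('W')(f, N) = Mul(Rational(1, 15), Pow(N, -1)) (Function('W')(f, N) = Mul(Rational(1, 9), Mul(3, Pow(Mul(5, N), -1))) = Mul(Rational(1, 9), Mul(3, Mul(Rational(1, 5), Pow(N, -1)))) = Mul(Rational(1, 9), Mul(Rational(3, 5), Pow(N, -1))) = Mul(Rational(1, 15), Pow(N, -1)))
Add(Function('W')(2, D), Mul(-40, Function('g')(-11))) = Add(Mul(Rational(1, 15), Pow(-5, -1)), Mul(-40, Mul(-1, -11))) = Add(Mul(Rational(1, 15), Rational(-1, 5)), Mul(-40, 11)) = Add(Rational(-1, 75), -440) = Rational(-33001, 75)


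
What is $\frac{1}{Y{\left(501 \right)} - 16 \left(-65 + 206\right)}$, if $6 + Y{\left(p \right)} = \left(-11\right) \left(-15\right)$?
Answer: $- \frac{1}{2097} \approx -0.00047687$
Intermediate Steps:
$Y{\left(p \right)} = 159$ ($Y{\left(p \right)} = -6 - -165 = -6 + 165 = 159$)
$\frac{1}{Y{\left(501 \right)} - 16 \left(-65 + 206\right)} = \frac{1}{159 - 16 \left(-65 + 206\right)} = \frac{1}{159 - 2256} = \frac{1}{-2097} = - \frac{1}{2097}$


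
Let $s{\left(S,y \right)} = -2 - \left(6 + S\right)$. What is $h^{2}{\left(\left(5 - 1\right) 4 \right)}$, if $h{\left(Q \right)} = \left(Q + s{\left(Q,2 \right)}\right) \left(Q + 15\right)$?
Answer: $61504$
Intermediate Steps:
$s{\left(S,y \right)} = -8 - S$ ($s{\left(S,y \right)} = -2 - \left(6 + S\right) = -8 - S$)
$h{\left(Q \right)} = -120 - 8 Q$ ($h{\left(Q \right)} = \left(Q - \left(8 + Q\right)\right) \left(Q + 15\right) = - 8 \left(15 + Q\right) = -120 - 8 Q$)
$h^{2}{\left(\left(5 - 1\right) 4 \right)} = \left(-120 - 8 \left(5 - 1\right) 4\right)^{2} = \left(-120 - 8 \cdot 4 \cdot 4\right)^{2} = \left(-120 - 128\right)^{2} = \left(-248\right)^{2} = 61504$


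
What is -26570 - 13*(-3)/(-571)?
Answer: -15171509/571 ≈ -26570.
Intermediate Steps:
-26570 - 13*(-3)/(-571) = -26570 - (-1)*(-39)/571 = -26570 - 1*39/571 = -26570 - 39/571 = -15171509/571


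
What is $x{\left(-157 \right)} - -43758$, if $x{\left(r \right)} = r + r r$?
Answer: $68250$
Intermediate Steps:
$x{\left(r \right)} = r + r^{2}$
$x{\left(-157 \right)} - -43758 = - 157 \left(1 - 157\right) - -43758 = \left(-157\right) \left(-156\right) + 43758 = 24492 + 43758 = 68250$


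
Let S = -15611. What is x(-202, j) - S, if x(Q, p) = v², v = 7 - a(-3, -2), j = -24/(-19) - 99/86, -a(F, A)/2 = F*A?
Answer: 15972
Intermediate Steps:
a(F, A) = -2*A*F (a(F, A) = -2*F*A = -2*A*F)
j = 183/1634 (j = -24*(-1/19) - 99*1/86 = 24/19 - 99/86 = 183/1634 ≈ 0.11200)
v = 19 (v = 7 - (-2)*(-2)*(-3) = 7 - 1*(-12) = 7 + 12 = 19)
x(Q, p) = 361 (x(Q, p) = 19² = 361)
x(-202, j) - S = 361 - 1*(-15611) = 361 + 15611 = 15972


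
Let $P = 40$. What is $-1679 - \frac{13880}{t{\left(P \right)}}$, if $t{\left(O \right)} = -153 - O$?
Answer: $- \frac{310167}{193} \approx -1607.1$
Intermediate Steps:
$-1679 - \frac{13880}{t{\left(P \right)}} = -1679 - \frac{13880}{-153 - 40} = -1679 - \frac{13880}{-193} = -1679 - 13880 \left(- \frac{1}{193}\right) = -1679 - - \frac{13880}{193} = -1679 + \frac{13880}{193} = - \frac{310167}{193}$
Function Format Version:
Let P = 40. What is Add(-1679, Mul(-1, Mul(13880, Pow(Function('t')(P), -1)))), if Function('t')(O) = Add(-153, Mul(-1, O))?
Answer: Rational(-310167, 193) ≈ -1607.1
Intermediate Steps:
Add(-1679, Mul(-1, Mul(13880, Pow(Function('t')(P), -1)))) = Add(-1679, Mul(-1, Mul(13880, Pow(Add(-153, Mul(-1, 40)), -1)))) = Add(-1679, Mul(-1, Mul(13880, Pow(Add(-153, -40), -1)))) = Add(-1679, Mul(-1, Mul(13880, Pow(-193, -1)))) = Add(-1679, Mul(-1, Mul(13880, Rational(-1, 193)))) = Add(-1679, Mul(-1, Rational(-13880, 193))) = Add(-1679, Rational(13880, 193)) = Rational(-310167, 193)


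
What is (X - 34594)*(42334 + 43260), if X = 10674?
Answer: -2047408480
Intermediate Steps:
(X - 34594)*(42334 + 43260) = (10674 - 34594)*(42334 + 43260) = -23920*85594 = -2047408480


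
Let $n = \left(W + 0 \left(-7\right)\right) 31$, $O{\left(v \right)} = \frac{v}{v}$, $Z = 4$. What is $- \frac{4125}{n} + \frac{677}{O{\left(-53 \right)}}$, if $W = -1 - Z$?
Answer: $\frac{21812}{31} \approx 703.61$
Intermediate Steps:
$W = -5$ ($W = -1 - 4 = -5$)
$O{\left(v \right)} = 1$
$n = -155$ ($n = \left(-5 + 0 \left(-7\right)\right) 31 = \left(-5 + 0\right) 31 = \left(-5\right) 31 = -155$)
$- \frac{4125}{n} + \frac{677}{O{\left(-53 \right)}} = - \frac{4125}{-155} + \frac{677}{1} = \left(-4125\right) \left(- \frac{1}{155}\right) + 677 \cdot 1 = \frac{825}{31} + 677 = \frac{21812}{31}$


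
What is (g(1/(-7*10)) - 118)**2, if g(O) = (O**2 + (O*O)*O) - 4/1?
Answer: 1751081941256761/117649000000 ≈ 14884.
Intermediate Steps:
g(O) = -4 + O**2 + O**3 (g(O) = (O**2 + O**2*O) - 4*1 = (O**2 + O**3) - 4 = -4 + O**2 + O**3)
(g(1/(-7*10)) - 118)**2 = ((-4 + (1/(-7*10))**2 + (1/(-7*10))**3) - 118)**2 = ((-4 + (-1/7*1/10)**2 + (-1/7*1/10)**3) - 118)**2 = ((-4 + (-1/70)**2 + (-1/70)**3) - 118)**2 = ((-4 + 1/4900 - 1/343000) - 118)**2 = (-1371931/343000 - 118)**2 = (-41845931/343000)**2 = 1751081941256761/117649000000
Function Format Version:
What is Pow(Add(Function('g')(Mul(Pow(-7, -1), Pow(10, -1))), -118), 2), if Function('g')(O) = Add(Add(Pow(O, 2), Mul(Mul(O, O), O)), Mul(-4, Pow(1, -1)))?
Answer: Rational(1751081941256761, 117649000000) ≈ 14884.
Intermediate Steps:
Function('g')(O) = Add(-4, Pow(O, 2), Pow(O, 3)) (Function('g')(O) = Add(Add(Pow(O, 2), Mul(Pow(O, 2), O)), Mul(-4, 1)) = Add(Add(Pow(O, 2), Pow(O, 3)), -4) = Add(-4, Pow(O, 2), Pow(O, 3)))
Pow(Add(Function('g')(Mul(Pow(-7, -1), Pow(10, -1))), -118), 2) = Pow(Add(Add(-4, Pow(Mul(Pow(-7, -1), Pow(10, -1)), 2), Pow(Mul(Pow(-7, -1), Pow(10, -1)), 3)), -118), 2) = Pow(Add(Add(-4, Pow(Mul(Rational(-1, 7), Rational(1, 10)), 2), Pow(Mul(Rational(-1, 7), Rational(1, 10)), 3)), -118), 2) = Pow(Add(Add(-4, Pow(Rational(-1, 70), 2), Pow(Rational(-1, 70), 3)), -118), 2) = Pow(Add(Add(-4, Rational(1, 4900), Rational(-1, 343000)), -118), 2) = Pow(Add(Rational(-1371931, 343000), -118), 2) = Pow(Rational(-41845931, 343000), 2) = Rational(1751081941256761, 117649000000)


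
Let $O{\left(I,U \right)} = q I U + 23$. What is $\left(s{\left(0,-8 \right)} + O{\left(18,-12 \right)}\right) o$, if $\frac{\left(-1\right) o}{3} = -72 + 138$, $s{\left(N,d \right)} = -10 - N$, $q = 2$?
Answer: $82962$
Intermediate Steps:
$O{\left(I,U \right)} = 23 + 2 I U$ ($O{\left(I,U \right)} = 2 I U + 23 = 23 + 2 I U$)
$o = -198$ ($o = - 3 \left(-72 + 138\right) = \left(-3\right) 66 = -198$)
$\left(s{\left(0,-8 \right)} + O{\left(18,-12 \right)}\right) o = \left(\left(-10 - 0\right) + \left(23 + 2 \cdot 18 \left(-12\right)\right)\right) \left(-198\right) = \left(\left(-10 + 0\right) + \left(23 - 432\right)\right) \left(-198\right) = \left(-10 - 409\right) \left(-198\right) = \left(-419\right) \left(-198\right) = 82962$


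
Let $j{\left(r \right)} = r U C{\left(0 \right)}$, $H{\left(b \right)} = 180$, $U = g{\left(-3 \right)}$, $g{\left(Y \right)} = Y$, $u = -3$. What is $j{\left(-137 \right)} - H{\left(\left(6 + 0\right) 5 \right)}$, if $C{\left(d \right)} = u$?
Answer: $-1413$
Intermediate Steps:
$C{\left(d \right)} = -3$
$U = -3$
$j{\left(r \right)} = 9 r$ ($j{\left(r \right)} = r \left(-3\right) \left(-3\right) = - 3 r \left(-3\right) = 9 r$)
$j{\left(-137 \right)} - H{\left(\left(6 + 0\right) 5 \right)} = 9 \left(-137\right) - 180 = -1233 - 180 = -1413$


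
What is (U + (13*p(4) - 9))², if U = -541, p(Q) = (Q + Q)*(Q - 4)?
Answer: 302500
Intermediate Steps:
p(Q) = 2*Q*(-4 + Q) (p(Q) = (2*Q)*(-4 + Q) = 2*Q*(-4 + Q))
(U + (13*p(4) - 9))² = (-541 + (13*(2*4*(-4 + 4)) - 9))² = (-541 + (13*(2*4*0) - 9))² = (-541 + (13*0 - 9))² = (-541 + (0 - 9))² = (-541 - 9)² = (-550)² = 302500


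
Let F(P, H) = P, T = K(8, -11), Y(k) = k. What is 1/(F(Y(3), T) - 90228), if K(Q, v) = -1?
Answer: -1/90225 ≈ -1.1083e-5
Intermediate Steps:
T = -1
1/(F(Y(3), T) - 90228) = 1/(3 - 90228) = 1/(-90225) = -1/90225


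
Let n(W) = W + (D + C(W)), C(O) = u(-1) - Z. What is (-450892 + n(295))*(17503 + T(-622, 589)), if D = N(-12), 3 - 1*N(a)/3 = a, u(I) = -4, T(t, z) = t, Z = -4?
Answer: -7605768312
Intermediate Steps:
N(a) = 9 - 3*a
D = 45 (D = 9 - 3*(-12) = 9 + 36 = 45)
C(O) = 0 (C(O) = -4 - 1*(-4) = -4 + 4 = 0)
n(W) = 45 + W (n(W) = W + (45 + 0) = W + 45 = 45 + W)
(-450892 + n(295))*(17503 + T(-622, 589)) = (-450892 + (45 + 295))*(17503 - 622) = (-450892 + 340)*16881 = -450552*16881 = -7605768312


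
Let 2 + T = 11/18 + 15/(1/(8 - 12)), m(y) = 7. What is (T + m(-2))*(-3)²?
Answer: -979/2 ≈ -489.50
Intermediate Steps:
T = -1105/18 (T = -2 + (11/18 + 15/(1/(8 - 12))) = -2 + (11*(1/18) + 15/(1/(-4))) = -2 + (11/18 + 15/(-¼)) = -2 + (11/18 + 15*(-4)) = -2 + (11/18 - 60) = -2 - 1069/18 = -1105/18 ≈ -61.389)
(T + m(-2))*(-3)² = (-1105/18 + 7)*(-3)² = -979/18*9 = -979/2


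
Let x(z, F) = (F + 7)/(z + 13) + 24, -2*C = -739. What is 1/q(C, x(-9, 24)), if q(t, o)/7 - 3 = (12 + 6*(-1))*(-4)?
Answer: -1/147 ≈ -0.0068027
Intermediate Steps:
C = 739/2 (C = -1/2*(-739) = 739/2 ≈ 369.50)
x(z, F) = 24 + (7 + F)/(13 + z) (x(z, F) = (7 + F)/(13 + z) + 24 = 24 + (7 + F)/(13 + z))
q(t, o) = -147 (q(t, o) = 21 + 7*((12 + 6*(-1))*(-4)) = 21 + 7*((12 - 6)*(-4)) = 21 + 7*(6*(-4)) = 21 + 7*(-24) = 21 - 168 = -147)
1/q(C, x(-9, 24)) = 1/(-147) = -1/147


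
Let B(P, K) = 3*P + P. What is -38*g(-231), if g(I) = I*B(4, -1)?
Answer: 140448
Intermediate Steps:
B(P, K) = 4*P
g(I) = 16*I (g(I) = I*(4*4) = I*16 = 16*I)
-38*g(-231) = -608*(-231) = -38*(-3696) = 140448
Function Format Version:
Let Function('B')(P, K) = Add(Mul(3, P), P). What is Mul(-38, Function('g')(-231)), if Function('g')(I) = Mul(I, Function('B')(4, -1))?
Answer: 140448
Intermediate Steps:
Function('B')(P, K) = Mul(4, P)
Function('g')(I) = Mul(16, I) (Function('g')(I) = Mul(I, Mul(4, 4)) = Mul(I, 16) = Mul(16, I))
Mul(-38, Function('g')(-231)) = Mul(-38, Mul(16, -231)) = Mul(-38, -3696) = 140448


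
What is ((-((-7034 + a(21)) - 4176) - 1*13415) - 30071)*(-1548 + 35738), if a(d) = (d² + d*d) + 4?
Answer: -1133808780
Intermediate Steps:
a(d) = 4 + 2*d² (a(d) = (d² + d²) + 4 = 2*d² + 4 = 4 + 2*d²)
((-((-7034 + a(21)) - 4176) - 1*13415) - 30071)*(-1548 + 35738) = ((-((-7034 + (4 + 2*21²)) - 4176) - 1*13415) - 30071)*(-1548 + 35738) = ((-((-7034 + (4 + 2*441)) - 4176) - 13415) - 30071)*34190 = ((-((-7034 + (4 + 882)) - 4176) - 13415) - 30071)*34190 = ((-((-7034 + 886) - 4176) - 13415) - 30071)*34190 = ((-(-6148 - 4176) - 13415) - 30071)*34190 = ((-1*(-10324) - 13415) - 30071)*34190 = ((10324 - 13415) - 30071)*34190 = (-3091 - 30071)*34190 = -33162*34190 = -1133808780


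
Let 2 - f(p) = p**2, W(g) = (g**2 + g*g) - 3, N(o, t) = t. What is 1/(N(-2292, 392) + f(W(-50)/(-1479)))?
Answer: 2187441/836881745 ≈ 0.0026138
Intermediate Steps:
W(g) = -3 + 2*g**2 (W(g) = (g**2 + g**2) - 3 = 2*g**2 - 3 = -3 + 2*g**2)
f(p) = 2 - p**2
1/(N(-2292, 392) + f(W(-50)/(-1479))) = 1/(392 + (2 - ((-3 + 2*(-50)**2)/(-1479))**2)) = 1/(392 + (2 - ((-3 + 2*2500)*(-1/1479))**2)) = 1/(392 + (2 - ((-3 + 5000)*(-1/1479))**2)) = 1/(392 + (2 - (4997*(-1/1479))**2)) = 1/(392 + (2 - (-4997/1479)**2)) = 1/(392 + (2 - 1*24970009/2187441)) = 1/(392 + (2 - 24970009/2187441)) = 1/(392 - 20595127/2187441) = 1/(836881745/2187441) = 2187441/836881745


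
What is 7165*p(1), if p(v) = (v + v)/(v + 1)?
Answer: 7165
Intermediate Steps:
p(v) = 2*v/(1 + v) (p(v) = (2*v)/(1 + v) = 2*v/(1 + v))
7165*p(1) = 7165*(2*1/(1 + 1)) = 7165*(2*1/2) = 7165*(2*1*(1/2)) = 7165*1 = 7165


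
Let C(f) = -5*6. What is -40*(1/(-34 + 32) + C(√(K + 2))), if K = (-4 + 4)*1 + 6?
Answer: 1220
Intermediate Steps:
K = 6 (K = 0*1 + 6 = 0 + 6 = 6)
C(f) = -30
-40*(1/(-34 + 32) + C(√(K + 2))) = -40*(1/(-34 + 32) - 30) = -40*(1/(-2) - 30) = -40*(-½ - 30) = -40*(-61/2) = 1220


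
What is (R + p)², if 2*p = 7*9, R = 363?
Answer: 622521/4 ≈ 1.5563e+5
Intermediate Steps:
p = 63/2 (p = (7*9)/2 = (½)*63 = 63/2 ≈ 31.500)
(R + p)² = (363 + 63/2)² = (789/2)² = 622521/4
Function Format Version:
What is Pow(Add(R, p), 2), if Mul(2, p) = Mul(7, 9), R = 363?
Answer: Rational(622521, 4) ≈ 1.5563e+5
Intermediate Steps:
p = Rational(63, 2) (p = Mul(Rational(1, 2), Mul(7, 9)) = Mul(Rational(1, 2), 63) = Rational(63, 2) ≈ 31.500)
Pow(Add(R, p), 2) = Pow(Add(363, Rational(63, 2)), 2) = Pow(Rational(789, 2), 2) = Rational(622521, 4)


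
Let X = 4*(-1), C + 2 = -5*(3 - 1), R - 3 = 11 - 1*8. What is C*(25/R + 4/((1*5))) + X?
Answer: -318/5 ≈ -63.600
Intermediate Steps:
R = 6 (R = 3 + (11 - 1*8) = 3 + (11 - 8) = 3 + 3 = 6)
C = -12 (C = -2 - 5*(3 - 1) = -2 - 5*2 = -2 - 10 = -12)
X = -4
C*(25/R + 4/((1*5))) + X = -12*(25/6 + 4/((1*5))) - 4 = -12*(25*(⅙) + 4/5) - 4 = -12*(25/6 + 4*(⅕)) - 4 = -12*(25/6 + ⅘) - 4 = -12*149/30 - 4 = -298/5 - 4 = -318/5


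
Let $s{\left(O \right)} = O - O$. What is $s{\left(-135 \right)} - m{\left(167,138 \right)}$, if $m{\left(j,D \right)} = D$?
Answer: $-138$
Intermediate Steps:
$s{\left(O \right)} = 0$
$s{\left(-135 \right)} - m{\left(167,138 \right)} = 0 - 138 = -138$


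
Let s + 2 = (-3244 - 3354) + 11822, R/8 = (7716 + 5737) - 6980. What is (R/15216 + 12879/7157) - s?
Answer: -71014247189/13612614 ≈ -5216.8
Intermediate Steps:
R = 51784 (R = 8*((7716 + 5737) - 6980) = 8*(13453 - 6980) = 8*6473 = 51784)
s = 5222 (s = -2 + ((-3244 - 3354) + 11822) = -2 + (-6598 + 11822) = -2 + 5224 = 5222)
(R/15216 + 12879/7157) - s = (51784/15216 + 12879/7157) - 1*5222 = (51784*(1/15216) + 12879*(1/7157)) - 5222 = (6473/1902 + 12879/7157) - 5222 = 70823119/13612614 - 5222 = -71014247189/13612614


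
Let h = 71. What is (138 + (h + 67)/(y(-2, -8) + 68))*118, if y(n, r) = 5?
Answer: 1205016/73 ≈ 16507.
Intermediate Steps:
(138 + (h + 67)/(y(-2, -8) + 68))*118 = (138 + (71 + 67)/(5 + 68))*118 = (138 + 138/73)*118 = (10212/73)*118 = 1205016/73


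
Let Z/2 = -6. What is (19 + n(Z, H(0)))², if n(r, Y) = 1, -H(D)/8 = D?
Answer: 400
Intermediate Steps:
Z = -12 (Z = 2*(-6) = -12)
H(D) = -8*D
(19 + n(Z, H(0)))² = (19 + 1)² = 20² = 400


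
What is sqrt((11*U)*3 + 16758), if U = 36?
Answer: 3*sqrt(1994) ≈ 133.96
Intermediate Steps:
sqrt((11*U)*3 + 16758) = sqrt((11*36)*3 + 16758) = sqrt(396*3 + 16758) = sqrt(1188 + 16758) = sqrt(17946) = 3*sqrt(1994)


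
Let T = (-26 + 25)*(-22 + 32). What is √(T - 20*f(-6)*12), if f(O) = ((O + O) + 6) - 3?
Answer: 5*√86 ≈ 46.368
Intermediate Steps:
f(O) = 3 + 2*O (f(O) = (2*O + 6) - 3 = (6 + 2*O) - 3 = 3 + 2*O)
T = -10 (T = -1*10 = -10)
√(T - 20*f(-6)*12) = √(-10 - 20*(3 + 2*(-6))*12) = √(-10 - 20*(3 - 12)*12) = √(-10 - 20*(-9)*12) = √(-10 + 180*12) = √(-10 + 2160) = √2150 = 5*√86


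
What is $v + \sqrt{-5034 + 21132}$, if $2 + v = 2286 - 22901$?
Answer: $-20617 + \sqrt{16098} \approx -20490.0$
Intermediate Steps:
$v = -20617$ ($v = -2 + \left(2286 - 22901\right) = -2 - 20615 = -20617$)
$v + \sqrt{-5034 + 21132} = -20617 + \sqrt{-5034 + 21132} = -20617 + \sqrt{16098}$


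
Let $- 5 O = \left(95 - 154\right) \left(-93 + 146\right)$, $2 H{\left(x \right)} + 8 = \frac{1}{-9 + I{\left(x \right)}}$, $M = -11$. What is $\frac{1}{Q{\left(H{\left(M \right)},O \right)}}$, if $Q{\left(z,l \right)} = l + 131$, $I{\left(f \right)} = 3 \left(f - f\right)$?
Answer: $\frac{5}{3782} \approx 0.0013221$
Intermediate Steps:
$I{\left(f \right)} = 0$ ($I{\left(f \right)} = 3 \cdot 0 = 0$)
$H{\left(x \right)} = - \frac{73}{18}$ ($H{\left(x \right)} = -4 + \frac{1}{2 \left(-9 + 0\right)} = -4 + \frac{1}{2 \left(-9\right)} = -4 + \frac{1}{2} \left(- \frac{1}{9}\right) = -4 - \frac{1}{18} = - \frac{73}{18}$)
$O = \frac{3127}{5}$ ($O = - \frac{\left(95 - 154\right) \left(-93 + 146\right)}{5} = - \frac{\left(-59\right) 53}{5} = \left(- \frac{1}{5}\right) \left(-3127\right) = \frac{3127}{5} \approx 625.4$)
$Q{\left(z,l \right)} = 131 + l$
$\frac{1}{Q{\left(H{\left(M \right)},O \right)}} = \frac{1}{131 + \frac{3127}{5}} = \frac{1}{\frac{3782}{5}} = \frac{5}{3782}$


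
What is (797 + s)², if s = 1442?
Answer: 5013121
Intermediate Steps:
(797 + s)² = (797 + 1442)² = 2239² = 5013121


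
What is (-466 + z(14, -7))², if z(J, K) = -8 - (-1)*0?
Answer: 224676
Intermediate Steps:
z(J, K) = -8 (z(J, K) = -8 - 1*0 = -8 + 0 = -8)
(-466 + z(14, -7))² = (-466 - 8)² = (-474)² = 224676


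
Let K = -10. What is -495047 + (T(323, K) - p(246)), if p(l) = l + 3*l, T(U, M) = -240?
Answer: -496271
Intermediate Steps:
p(l) = 4*l
-495047 + (T(323, K) - p(246)) = -495047 + (-240 - 4*246) = -495047 + (-240 - 1*984) = -495047 + (-240 - 984) = -495047 - 1224 = -496271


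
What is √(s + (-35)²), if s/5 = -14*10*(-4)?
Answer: 5*√161 ≈ 63.443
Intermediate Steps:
s = 2800 (s = 5*(-14*10*(-4)) = 5*(-140*(-4)) = 5*560 = 2800)
√(s + (-35)²) = √(2800 + (-35)²) = √(2800 + 1225) = √4025 = 5*√161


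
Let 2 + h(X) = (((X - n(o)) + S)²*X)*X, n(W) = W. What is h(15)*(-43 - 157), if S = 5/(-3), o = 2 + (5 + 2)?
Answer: -844600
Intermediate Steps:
o = 9 (o = 2 + 7 = 9)
S = -5/3 (S = 5*(-⅓) = -5/3 ≈ -1.6667)
h(X) = -2 + X²*(-32/3 + X)² (h(X) = -2 + (((X - 1*9) - 5/3)²*X)*X = -2 + (((X - 9) - 5/3)²*X)*X = -2 + (((-9 + X) - 5/3)²*X)*X = -2 + ((-32/3 + X)²*X)*X = -2 + (X*(-32/3 + X)²)*X = -2 + X²*(-32/3 + X)²)
h(15)*(-43 - 157) = (-2 + (⅑)*15²*(-32 + 3*15)²)*(-43 - 157) = (-2 + (⅑)*225*(-32 + 45)²)*(-200) = (-2 + (⅑)*225*13²)*(-200) = (-2 + (⅑)*225*169)*(-200) = (-2 + 4225)*(-200) = 4223*(-200) = -844600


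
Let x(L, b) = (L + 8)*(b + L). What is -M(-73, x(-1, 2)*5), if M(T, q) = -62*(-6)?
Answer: -372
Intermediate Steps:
x(L, b) = (8 + L)*(L + b)
M(T, q) = 372
-M(-73, x(-1, 2)*5) = -1*372 = -372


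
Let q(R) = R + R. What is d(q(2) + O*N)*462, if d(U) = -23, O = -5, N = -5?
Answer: -10626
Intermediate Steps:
q(R) = 2*R
d(q(2) + O*N)*462 = -23*462 = -10626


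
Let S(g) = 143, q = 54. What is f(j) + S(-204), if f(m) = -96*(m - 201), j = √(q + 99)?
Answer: 19439 - 288*√17 ≈ 18252.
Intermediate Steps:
j = 3*√17 (j = √(54 + 99) = √153 = 3*√17 ≈ 12.369)
f(m) = 19296 - 96*m (f(m) = -96*(-201 + m) = 19296 - 96*m)
f(j) + S(-204) = (19296 - 288*√17) + 143 = 19439 - 288*√17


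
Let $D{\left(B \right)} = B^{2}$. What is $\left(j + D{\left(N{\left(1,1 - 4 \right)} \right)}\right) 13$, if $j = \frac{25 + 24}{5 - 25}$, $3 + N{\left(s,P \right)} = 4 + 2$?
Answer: $\frac{1703}{20} \approx 85.15$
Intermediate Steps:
$N{\left(s,P \right)} = 3$ ($N{\left(s,P \right)} = -3 + \left(4 + 2\right) = -3 + 6 = 3$)
$j = - \frac{49}{20}$ ($j = \frac{49}{-20} = 49 \left(- \frac{1}{20}\right) = - \frac{49}{20} \approx -2.45$)
$\left(j + D{\left(N{\left(1,1 - 4 \right)} \right)}\right) 13 = \left(- \frac{49}{20} + 3^{2}\right) 13 = \left(- \frac{49}{20} + 9\right) 13 = \frac{131}{20} \cdot 13 = \frac{1703}{20}$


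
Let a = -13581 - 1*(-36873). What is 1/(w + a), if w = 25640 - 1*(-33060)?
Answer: 1/81992 ≈ 1.2196e-5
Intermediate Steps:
w = 58700 (w = 25640 + 33060 = 58700)
a = 23292 (a = -13581 + 36873 = 23292)
1/(w + a) = 1/(58700 + 23292) = 1/81992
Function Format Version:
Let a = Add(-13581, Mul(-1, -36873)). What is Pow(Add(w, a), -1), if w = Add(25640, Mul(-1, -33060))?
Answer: Rational(1, 81992) ≈ 1.2196e-5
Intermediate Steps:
w = 58700 (w = Add(25640, 33060) = 58700)
a = 23292 (a = Add(-13581, 36873) = 23292)
Pow(Add(w, a), -1) = Pow(Add(58700, 23292), -1) = Pow(81992, -1) = Rational(1, 81992)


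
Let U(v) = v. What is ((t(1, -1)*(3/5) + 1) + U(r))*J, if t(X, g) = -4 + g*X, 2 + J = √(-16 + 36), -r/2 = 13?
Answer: 56 - 56*√5 ≈ -69.220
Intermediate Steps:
r = -26 (r = -2*13 = -26)
J = -2 + 2*√5 (J = -2 + √(-16 + 36) = -2 + √20 = -2 + 2*√5 ≈ 2.4721)
t(X, g) = -4 + X*g
((t(1, -1)*(3/5) + 1) + U(r))*J = (((-4 + 1*(-1))*(3/5) + 1) - 26)*(-2 + 2*√5) = (((-4 - 1)*(3*(⅕)) + 1) - 26)*(-2 + 2*√5) = ((-5*⅗ + 1) - 26)*(-2 + 2*√5) = ((-3 + 1) - 26)*(-2 + 2*√5) = (-2 - 26)*(-2 + 2*√5) = -28*(-2 + 2*√5) = 56 - 56*√5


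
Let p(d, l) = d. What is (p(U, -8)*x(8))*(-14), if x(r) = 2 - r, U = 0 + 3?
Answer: 252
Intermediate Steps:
U = 3
(p(U, -8)*x(8))*(-14) = (3*(2 - 1*8))*(-14) = (3*(2 - 8))*(-14) = (3*(-6))*(-14) = -18*(-14) = 252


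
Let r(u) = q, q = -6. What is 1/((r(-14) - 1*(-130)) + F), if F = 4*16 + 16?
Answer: 1/204 ≈ 0.0049020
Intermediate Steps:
r(u) = -6
F = 80 (F = 64 + 16 = 80)
1/((r(-14) - 1*(-130)) + F) = 1/((-6 - 1*(-130)) + 80) = 1/((-6 + 130) + 80) = 1/(124 + 80) = 1/204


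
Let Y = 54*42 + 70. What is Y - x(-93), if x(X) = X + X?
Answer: 2524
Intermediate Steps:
x(X) = 2*X
Y = 2338 (Y = 2268 + 70 = 2338)
Y - x(-93) = 2338 - 2*(-93) = 2338 - 1*(-186) = 2338 + 186 = 2524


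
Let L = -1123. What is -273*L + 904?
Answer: 307483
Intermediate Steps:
-273*L + 904 = -273*(-1123) + 904 = 306579 + 904 = 307483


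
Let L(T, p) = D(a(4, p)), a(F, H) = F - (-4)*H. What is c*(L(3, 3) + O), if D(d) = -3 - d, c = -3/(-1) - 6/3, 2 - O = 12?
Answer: -29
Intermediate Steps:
O = -10 (O = 2 - 1*12 = 2 - 12 = -10)
a(F, H) = F + 4*H
c = 1 (c = -3*(-1) - 6*⅓ = 3 - 2 = 1)
L(T, p) = -7 - 4*p (L(T, p) = -3 - (4 + 4*p) = -3 + (-4 - 4*p) = -7 - 4*p)
c*(L(3, 3) + O) = 1*((-7 - 4*3) - 10) = 1*((-7 - 12) - 10) = 1*(-19 - 10) = 1*(-29) = -29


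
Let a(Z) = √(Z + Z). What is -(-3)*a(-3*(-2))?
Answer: 6*√3 ≈ 10.392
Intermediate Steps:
a(Z) = √2*√Z (a(Z) = √(2*Z) = √2*√Z)
-(-3)*a(-3*(-2)) = -(-3)*√2*√(-3*(-2)) = -(-3)*√2*√6 = -(-3)*2*√3 = -(-6)*√3 = 6*√3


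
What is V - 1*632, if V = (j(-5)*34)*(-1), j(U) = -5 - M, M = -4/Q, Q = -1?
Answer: -326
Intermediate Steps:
M = 4 (M = -4/(-1) = -4*(-1) = 4)
j(U) = -9 (j(U) = -5 - 1*4 = -5 - 4 = -9)
V = 306 (V = -9*34*(-1) = -306*(-1) = 306)
V - 1*632 = 306 - 1*632 = 306 - 632 = -326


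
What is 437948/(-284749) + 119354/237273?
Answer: -69927303658/67563249477 ≈ -1.0350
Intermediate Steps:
437948/(-284749) + 119354/237273 = 437948*(-1/284749) + 119354*(1/237273) = -437948/284749 + 119354/237273 = -69927303658/67563249477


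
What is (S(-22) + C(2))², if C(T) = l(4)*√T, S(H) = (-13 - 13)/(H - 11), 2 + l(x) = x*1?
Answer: 9388/1089 + 104*√2/33 ≈ 13.078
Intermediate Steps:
l(x) = -2 + x (l(x) = -2 + x*1 = -2 + x)
S(H) = -26/(-11 + H)
C(T) = 2*√T (C(T) = (-2 + 4)*√T = 2*√T)
(S(-22) + C(2))² = (-26/(-11 - 22) + 2*√2)² = (-26/(-33) + 2*√2)² = (-26*(-1/33) + 2*√2)² = (26/33 + 2*√2)²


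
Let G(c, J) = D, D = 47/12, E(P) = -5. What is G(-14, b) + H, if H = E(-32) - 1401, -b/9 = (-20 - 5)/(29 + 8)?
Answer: -16825/12 ≈ -1402.1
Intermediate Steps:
D = 47/12 (D = 47*(1/12) = 47/12 ≈ 3.9167)
b = 225/37 (b = -9*(-20 - 5)/(29 + 8) = -(-225)/37 = -9*(-25/37) = 225/37 ≈ 6.0811)
G(c, J) = 47/12
H = -1406 (H = -5 - 1401 = -1406)
G(-14, b) + H = 47/12 - 1406 = -16825/12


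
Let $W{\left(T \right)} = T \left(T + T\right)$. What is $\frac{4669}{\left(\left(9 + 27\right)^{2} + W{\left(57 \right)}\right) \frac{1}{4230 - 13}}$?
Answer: $\frac{19689173}{7794} \approx 2526.2$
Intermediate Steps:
$W{\left(T \right)} = 2 T^{2}$ ($W{\left(T \right)} = T 2 T = 2 T^{2}$)
$\frac{4669}{\left(\left(9 + 27\right)^{2} + W{\left(57 \right)}\right) \frac{1}{4230 - 13}} = \frac{4669}{\left(\left(9 + 27\right)^{2} + 2 \cdot 57^{2}\right) \frac{1}{4230 - 13}} = \frac{4669}{\left(36^{2} + 2 \cdot 3249\right) \frac{1}{4217}} = \frac{4669}{\left(1296 + 6498\right) \frac{1}{4217}} = \frac{4669}{7794 \cdot \frac{1}{4217}} = \frac{4669}{\frac{7794}{4217}} = 4669 \cdot \frac{4217}{7794} = \frac{19689173}{7794}$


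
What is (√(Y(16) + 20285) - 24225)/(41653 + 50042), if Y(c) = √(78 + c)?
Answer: -1615/6113 + √(20285 + √94)/91695 ≈ -0.26264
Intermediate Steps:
(√(Y(16) + 20285) - 24225)/(41653 + 50042) = (√(√(78 + 16) + 20285) - 24225)/(41653 + 50042) = (√(√94 + 20285) - 24225)/91695 = (√(20285 + √94) - 24225)*(1/91695) = (-24225 + √(20285 + √94))*(1/91695) = -1615/6113 + √(20285 + √94)/91695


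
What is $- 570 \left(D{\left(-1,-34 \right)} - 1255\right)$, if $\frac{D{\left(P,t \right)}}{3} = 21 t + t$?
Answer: $1994430$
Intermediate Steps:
$D{\left(P,t \right)} = 66 t$ ($D{\left(P,t \right)} = 3 \left(21 t + t\right) = 3 \cdot 22 t = 66 t$)
$- 570 \left(D{\left(-1,-34 \right)} - 1255\right) = - 570 \left(66 \left(-34\right) - 1255\right) = - 570 \left(-2244 - 1255\right) = - 570 \left(-3499\right) = \left(-1\right) \left(-1994430\right) = 1994430$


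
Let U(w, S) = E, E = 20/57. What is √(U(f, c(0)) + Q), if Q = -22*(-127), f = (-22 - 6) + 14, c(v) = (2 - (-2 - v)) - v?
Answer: √9078846/57 ≈ 52.862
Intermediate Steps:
c(v) = 4 (c(v) = (2 + (2 + v)) - v = (4 + v) - v = 4)
f = -14 (f = -28 + 14 = -14)
Q = 2794
E = 20/57 (E = 20*(1/57) = 20/57 ≈ 0.35088)
U(w, S) = 20/57
√(U(f, c(0)) + Q) = √(20/57 + 2794) = √(159278/57) = √9078846/57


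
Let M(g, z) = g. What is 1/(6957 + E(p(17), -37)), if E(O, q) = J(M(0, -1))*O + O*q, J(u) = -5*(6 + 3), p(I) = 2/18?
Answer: 9/62531 ≈ 0.00014393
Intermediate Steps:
p(I) = ⅑ (p(I) = 2*(1/18) = ⅑)
J(u) = -45 (J(u) = -5*9 = -45)
E(O, q) = -45*O + O*q
1/(6957 + E(p(17), -37)) = 1/(6957 + (-45 - 37)/9) = 1/(6957 + (⅑)*(-82)) = 1/(6957 - 82/9) = 1/(62531/9) = 9/62531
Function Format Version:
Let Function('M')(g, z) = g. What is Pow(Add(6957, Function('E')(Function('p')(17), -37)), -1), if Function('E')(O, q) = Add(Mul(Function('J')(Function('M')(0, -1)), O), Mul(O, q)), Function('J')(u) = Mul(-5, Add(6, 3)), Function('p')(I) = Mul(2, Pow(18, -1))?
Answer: Rational(9, 62531) ≈ 0.00014393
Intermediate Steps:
Function('p')(I) = Rational(1, 9) (Function('p')(I) = Mul(2, Rational(1, 18)) = Rational(1, 9))
Function('J')(u) = -45 (Function('J')(u) = Mul(-5, 9) = -45)
Function('E')(O, q) = Add(Mul(-45, O), Mul(O, q))
Pow(Add(6957, Function('E')(Function('p')(17), -37)), -1) = Pow(Add(6957, Mul(Rational(1, 9), Add(-45, -37))), -1) = Pow(Add(6957, Mul(Rational(1, 9), -82)), -1) = Pow(Add(6957, Rational(-82, 9)), -1) = Pow(Rational(62531, 9), -1) = Rational(9, 62531)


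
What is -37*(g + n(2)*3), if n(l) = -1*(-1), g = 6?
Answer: -333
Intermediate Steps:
n(l) = 1
-37*(g + n(2)*3) = -37*(6 + 1*3) = -37*(6 + 3) = -37*9 = -333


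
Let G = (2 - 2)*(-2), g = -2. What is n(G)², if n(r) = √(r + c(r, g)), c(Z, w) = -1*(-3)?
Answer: 3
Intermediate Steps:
c(Z, w) = 3
G = 0 (G = 0*(-2) = 0)
n(r) = √(3 + r) (n(r) = √(r + 3) = √(3 + r))
n(G)² = (√(3 + 0))² = (√3)² = 3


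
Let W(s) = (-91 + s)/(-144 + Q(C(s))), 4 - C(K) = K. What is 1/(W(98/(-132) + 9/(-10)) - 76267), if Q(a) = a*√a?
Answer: -370661488556237/28268999198674748939 - 5243098*√3135/28268999198674748939 ≈ -1.3112e-5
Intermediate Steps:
C(K) = 4 - K
Q(a) = a^(3/2)
W(s) = (-91 + s)/(-144 + (4 - s)^(3/2))
1/(W(98/(-132) + 9/(-10)) - 76267) = 1/((-91 + (98/(-132) + 9/(-10)))/(-144 + (4 - (98/(-132) + 9/(-10)))^(3/2)) - 76267) = 1/((-91 + (98*(-1/132) + 9*(-⅒)))/(-144 + (4 - (98*(-1/132) + 9*(-⅒)))^(3/2)) - 76267) = 1/((-91 + (-49/66 - 9/10))/(-144 + (4 - (-49/66 - 9/10))^(3/2)) - 76267) = 1/((-91 - 271/165)/(-144 + (4 - 1*(-271/165))^(3/2)) - 76267) = 1/(-15286/165/(-144 + (4 + 271/165)^(3/2)) - 76267) = 1/(-15286/165/(-144 + (931/165)^(3/2)) - 76267) = 1/(-15286/165/(-144 + 6517*√3135/27225) - 76267) = 1/(-15286/(165*(-144 + 6517*√3135/27225)) - 76267) = 1/(-76267 - 15286/(165*(-144 + 6517*√3135/27225)))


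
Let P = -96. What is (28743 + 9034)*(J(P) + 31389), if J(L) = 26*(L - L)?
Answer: 1185782253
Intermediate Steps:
J(L) = 0 (J(L) = 26*0 = 0)
(28743 + 9034)*(J(P) + 31389) = (28743 + 9034)*(0 + 31389) = 37777*31389 = 1185782253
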